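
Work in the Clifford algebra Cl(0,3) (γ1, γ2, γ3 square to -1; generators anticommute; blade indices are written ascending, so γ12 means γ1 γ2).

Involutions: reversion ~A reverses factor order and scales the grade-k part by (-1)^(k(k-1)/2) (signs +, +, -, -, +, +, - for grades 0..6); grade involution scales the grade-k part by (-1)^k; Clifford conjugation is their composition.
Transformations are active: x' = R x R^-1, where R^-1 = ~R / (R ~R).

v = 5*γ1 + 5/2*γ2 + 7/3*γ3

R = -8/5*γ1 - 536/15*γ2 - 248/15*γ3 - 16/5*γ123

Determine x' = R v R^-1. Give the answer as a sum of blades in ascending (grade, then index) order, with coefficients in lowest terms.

~R = -8/5*γ1 - 536/15*γ2 - 248/15*γ3 + 16/5*γ123, and R ~R = -70336/45, so R^-1 = ~R / (-70336/45).
R v = 6116/45 + 2732/15*γ12 + 1064/15*γ13 - 1172/45*γ23
Answer: -26532/5495*γ1 + 22577/6594*γ2 + 7076/5495*γ3


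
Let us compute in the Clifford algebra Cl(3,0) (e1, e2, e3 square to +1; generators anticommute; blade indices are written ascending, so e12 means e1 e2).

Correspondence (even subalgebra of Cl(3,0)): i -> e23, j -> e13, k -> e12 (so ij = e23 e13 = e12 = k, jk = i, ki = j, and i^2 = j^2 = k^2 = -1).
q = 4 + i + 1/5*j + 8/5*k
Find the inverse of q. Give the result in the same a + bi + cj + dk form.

In blades: q = 4 + 8/5*e12 + 1/5*e13 + e23.
With qbar = 4 - 8/5*e12 - 1/5*e13 - e23 (scalar fixed, mapped units negated), q qbar = 98/5 (the sum of squared coefficients), so q^-1 = qbar / (98/5) = 10/49 - 4/49*e12 - 1/98*e13 - 5/98*e23; translating back:
Answer: 10/49 - 5/98*i - 1/98*j - 4/49*k


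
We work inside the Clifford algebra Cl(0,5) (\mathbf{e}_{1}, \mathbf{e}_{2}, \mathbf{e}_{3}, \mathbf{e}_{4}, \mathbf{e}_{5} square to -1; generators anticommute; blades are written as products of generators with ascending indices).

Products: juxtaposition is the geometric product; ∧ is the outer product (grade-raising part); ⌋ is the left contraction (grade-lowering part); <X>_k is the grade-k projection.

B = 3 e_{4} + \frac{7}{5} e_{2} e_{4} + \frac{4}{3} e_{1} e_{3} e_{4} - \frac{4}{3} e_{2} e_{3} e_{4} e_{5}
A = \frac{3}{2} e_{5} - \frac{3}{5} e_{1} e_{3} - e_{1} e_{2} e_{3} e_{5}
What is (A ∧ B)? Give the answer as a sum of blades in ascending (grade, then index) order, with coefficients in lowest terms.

step 1: -\frac{9}{2} e_{4} e_{5} - \frac{9}{5} e_{1} e_{3} e_{4} + \frac{21}{10} e_{2} e_{4} e_{5} + \frac{21}{25} e_{1} e_{2} e_{3} e_{4} - 2 e_{1} e_{3} e_{4} e_{5} + 3 e_{1} e_{2} e_{3} e_{4} e_{5}
Answer: -\frac{9}{2} e_{4} e_{5} - \frac{9}{5} e_{1} e_{3} e_{4} + \frac{21}{10} e_{2} e_{4} e_{5} + \frac{21}{25} e_{1} e_{2} e_{3} e_{4} - 2 e_{1} e_{3} e_{4} e_{5} + 3 e_{1} e_{2} e_{3} e_{4} e_{5}


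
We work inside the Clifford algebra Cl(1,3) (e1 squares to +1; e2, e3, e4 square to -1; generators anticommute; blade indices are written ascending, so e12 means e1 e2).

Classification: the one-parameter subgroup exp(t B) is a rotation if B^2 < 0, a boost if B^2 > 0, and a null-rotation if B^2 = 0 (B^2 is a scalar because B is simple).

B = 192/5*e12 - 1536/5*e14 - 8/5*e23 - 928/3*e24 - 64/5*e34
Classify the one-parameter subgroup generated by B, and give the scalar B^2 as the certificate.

B^2 term by term: the squares give (192/5)^2*(e12)^2 + (-1536/5)^2*(e14)^2 + (-8/5)^2*(e23)^2 + (-928/3)^2*(e24)^2 + (-64/5)^2*(e34)^2 = 36864/25*(+1) + 2359296/25*(+1) + 64/25*(-1) + 861184/9*(-1) + 4096/25*(-1) = -64/9 (each basis 2-blade squares to minus the product of its generators' squares); cross terms between blades sharing an index anticommute and cancel; the commuting (index-disjoint) pairs give grade-4 terms 2*c*c'*(blade product), which cancel blade by blade — e1234: -24576/25 + 24576/25 = 0 — confirming B is simple. So B^2 = -64/9.
Answer: rotation, certificate B^2 = -64/9. Why this suffices: the scalar -64/9 survives any versor conjugation, so its sign alone determines the class however B is presented.


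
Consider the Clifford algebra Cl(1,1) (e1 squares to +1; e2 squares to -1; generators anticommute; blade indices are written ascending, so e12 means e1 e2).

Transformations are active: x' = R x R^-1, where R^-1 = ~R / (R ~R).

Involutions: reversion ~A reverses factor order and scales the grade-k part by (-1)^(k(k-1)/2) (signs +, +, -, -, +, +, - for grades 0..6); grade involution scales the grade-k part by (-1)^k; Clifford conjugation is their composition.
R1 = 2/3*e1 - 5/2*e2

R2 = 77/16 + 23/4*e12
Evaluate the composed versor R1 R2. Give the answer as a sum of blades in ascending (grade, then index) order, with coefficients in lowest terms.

Distribute over the terms of R1 (each basis-blade product reordered to ascending indices, repeated generators contracted through their squares):
(2/3*e1) R2 = 77/24*e1 + 23/6*e2
(-5/2*e2) R2 = -115/8*e1 - 385/32*e2
Summing the partial products and collecting blades:
Answer: -67/6*e1 - 787/96*e2


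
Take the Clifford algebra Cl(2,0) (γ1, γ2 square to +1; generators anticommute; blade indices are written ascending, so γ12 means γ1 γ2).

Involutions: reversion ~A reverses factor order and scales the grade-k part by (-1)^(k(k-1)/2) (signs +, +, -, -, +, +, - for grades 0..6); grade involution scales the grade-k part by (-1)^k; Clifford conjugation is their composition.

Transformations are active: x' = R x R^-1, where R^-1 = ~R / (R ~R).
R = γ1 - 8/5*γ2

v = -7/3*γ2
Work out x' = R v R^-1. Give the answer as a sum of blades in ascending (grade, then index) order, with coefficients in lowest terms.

~R = γ1 - 8/5*γ2, and R ~R = 89/25, so R^-1 = ~R / (89/25).
R v = 56/15 - 7/3*γ12
Answer: 560/267*γ1 - 91/89*γ2


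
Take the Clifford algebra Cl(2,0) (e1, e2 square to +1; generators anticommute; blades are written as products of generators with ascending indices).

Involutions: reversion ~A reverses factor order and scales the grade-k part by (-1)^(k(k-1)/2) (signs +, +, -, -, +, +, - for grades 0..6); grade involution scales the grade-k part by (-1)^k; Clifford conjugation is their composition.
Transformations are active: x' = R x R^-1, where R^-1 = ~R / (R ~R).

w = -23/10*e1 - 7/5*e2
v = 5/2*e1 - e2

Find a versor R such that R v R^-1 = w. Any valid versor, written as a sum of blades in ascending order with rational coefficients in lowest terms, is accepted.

Reasoning: v^2 = w^2 = 29/4 since conjugation preserves the quadratic form; R = v + w = 1/5*e1 - 12/5*e2 is then valid when invertible, keeping its own part and reversing (v - w)/2.
Answer: 1/5*e1 - 12/5*e2


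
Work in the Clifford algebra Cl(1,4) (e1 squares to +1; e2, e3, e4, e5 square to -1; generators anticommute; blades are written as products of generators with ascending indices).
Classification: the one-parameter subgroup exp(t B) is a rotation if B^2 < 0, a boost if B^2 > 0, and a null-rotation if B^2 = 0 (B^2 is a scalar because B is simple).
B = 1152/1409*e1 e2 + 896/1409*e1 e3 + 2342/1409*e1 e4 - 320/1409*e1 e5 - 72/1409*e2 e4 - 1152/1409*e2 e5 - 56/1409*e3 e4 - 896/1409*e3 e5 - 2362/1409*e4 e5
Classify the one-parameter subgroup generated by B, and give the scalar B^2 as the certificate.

B^2 term by term: the squares give (1152/1409)^2*(e1 e2)^2 + (896/1409)^2*(e1 e3)^2 + (2342/1409)^2*(e1 e4)^2 + (-320/1409)^2*(e1 e5)^2 + (-72/1409)^2*(e2 e4)^2 + (-1152/1409)^2*(e2 e5)^2 + (-56/1409)^2*(e3 e4)^2 + (-896/1409)^2*(e3 e5)^2 + (-2362/1409)^2*(e4 e5)^2 = 1327104/1985281*(+1) + 802816/1985281*(+1) + 5484964/1985281*(+1) + 102400/1985281*(+1) + 5184/1985281*(-1) + 1327104/1985281*(-1) + 3136/1985281*(-1) + 802816/1985281*(-1) + 5579044/1985281*(-1) = 0 (each basis 2-blade squares to minus the product of its generators' squares); cross terms between blades sharing an index anticommute and cancel; the commuting (index-disjoint) pairs give grade-4 terms 2*c*c'*(blade product), which cancel blade by blade — e1 e2 e3 e4: -129024/1985281 + 129024/1985281 = 0; e1 e2 e3 e5: -2064384/1985281 + 2064384/1985281 = 0; e1 e2 e4 e5: -5442048/1985281 + 5395968/1985281 + 46080/1985281 = 0; e1 e3 e4 e5: -4232704/1985281 + 4196864/1985281 + 35840/1985281 = 0; e2 e3 e4 e5: -129024/1985281 + 129024/1985281 = 0 — confirming B is simple. So B^2 = 0.
Answer: null-rotation, certificate B^2 = 0. Note: conjugating B changes its blade decomposition but never the scalar B^2 = 0, whose sign settles the classification.


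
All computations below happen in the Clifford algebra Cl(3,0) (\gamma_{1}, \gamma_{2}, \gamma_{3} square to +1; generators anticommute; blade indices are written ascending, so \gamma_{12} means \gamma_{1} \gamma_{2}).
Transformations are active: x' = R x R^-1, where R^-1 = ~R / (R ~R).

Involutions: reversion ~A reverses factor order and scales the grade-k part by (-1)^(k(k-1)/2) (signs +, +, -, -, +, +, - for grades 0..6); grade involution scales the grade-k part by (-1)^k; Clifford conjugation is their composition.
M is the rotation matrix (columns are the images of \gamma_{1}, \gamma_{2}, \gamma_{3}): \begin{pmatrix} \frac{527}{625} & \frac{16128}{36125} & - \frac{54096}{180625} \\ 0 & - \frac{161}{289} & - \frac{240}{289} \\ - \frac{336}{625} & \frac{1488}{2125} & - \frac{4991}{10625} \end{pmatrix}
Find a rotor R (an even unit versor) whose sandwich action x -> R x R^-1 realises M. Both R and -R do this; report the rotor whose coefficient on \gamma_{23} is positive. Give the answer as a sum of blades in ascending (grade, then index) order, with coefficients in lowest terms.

Method: write R = a + b12*\gamma_{12} + b13*\gamma_{13} + b23*\gamma_{23} with a^2 + b12^2 + b13^2 + b23^2 = 1 (so R^-1 = ~R). Expanding the columns R e_j ~R gives tr M = 4a^2 - 1 and, from the antisymmetric part, M21 - M12 = -4a*b12, M13 - M31 = 4a*b13, M32 - M23 = -4a*b23.
Here tr M = -\frac{33169}{180625}, so a^2 = (1 + tr M)/4 = \frac{36864}{180625} and a = ±\frac{192}{425}. Taking a = \frac{192}{425}: M21 - M12 = -\frac{16128}{36125}, M13 - M31 = \frac{43008}{180625}, M32 - M23 = \frac{55296}{36125}, giving b12 = \frac{21}{85}, b13 = \frac{56}{425}, b23 = -\frac{72}{85}, i.e. R = \frac{192}{425} + \frac{21}{85} \gamma_{12} + \frac{56}{425} \gamma_{13} - \frac{72}{85} \gamma_{23}.
Its \gamma_{23} coefficient is negative, so report the other preimage -R.
Answer: -\frac{192}{425} - \frac{21}{85} \gamma_{12} - \frac{56}{425} \gamma_{13} + \frac{72}{85} \gamma_{23}. Uniqueness: Spin(3) -> SO(3) maps R and -R to the same rotation of trace -\frac{33169}{180625}; fixing the sign of the \gamma_{23} coefficient removes the ambiguity.


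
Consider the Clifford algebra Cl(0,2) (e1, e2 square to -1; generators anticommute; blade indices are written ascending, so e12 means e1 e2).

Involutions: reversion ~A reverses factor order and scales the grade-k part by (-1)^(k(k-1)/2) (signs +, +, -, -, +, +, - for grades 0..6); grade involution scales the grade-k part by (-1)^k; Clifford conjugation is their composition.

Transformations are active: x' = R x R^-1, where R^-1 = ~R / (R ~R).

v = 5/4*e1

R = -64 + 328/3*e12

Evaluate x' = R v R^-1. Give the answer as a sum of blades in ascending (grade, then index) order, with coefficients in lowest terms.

~R = -64 - 328/3*e12, and R ~R = 144448/9, so R^-1 = ~R / (144448/9).
R v = -80*e1 + 410/3*e2
Answer: -5525/9028*e1 - 2460/2257*e2


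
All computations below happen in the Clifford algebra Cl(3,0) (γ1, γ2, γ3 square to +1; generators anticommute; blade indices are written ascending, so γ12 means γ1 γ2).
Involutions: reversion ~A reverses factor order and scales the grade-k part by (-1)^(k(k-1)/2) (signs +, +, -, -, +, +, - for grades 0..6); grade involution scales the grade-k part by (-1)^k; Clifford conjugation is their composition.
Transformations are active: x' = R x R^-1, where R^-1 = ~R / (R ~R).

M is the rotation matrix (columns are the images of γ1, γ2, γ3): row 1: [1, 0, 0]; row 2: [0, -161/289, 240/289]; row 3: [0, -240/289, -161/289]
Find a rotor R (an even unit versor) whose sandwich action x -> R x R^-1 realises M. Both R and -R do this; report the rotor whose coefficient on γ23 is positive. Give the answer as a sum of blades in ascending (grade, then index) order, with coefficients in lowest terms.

Method: write R = a + b12*γ12 + b13*γ13 + b23*γ23 with a^2 + b12^2 + b13^2 + b23^2 = 1 (so R^-1 = ~R). Expanding the columns R e_j ~R gives tr M = 4a^2 - 1 and, from the antisymmetric part, M21 - M12 = -4a*b12, M13 - M31 = 4a*b13, M32 - M23 = -4a*b23.
Here tr M = -33/289, so a^2 = (1 + tr M)/4 = 64/289 and a = ±8/17. Taking a = 8/17: M21 - M12 = 0, M13 - M31 = 0, M32 - M23 = -480/289, giving b12 = 0, b13 = 0, b23 = 15/17, i.e. R = 8/17 + 15/17*γ23.
Its γ23 coefficient is already positive.
Answer: 8/17 + 15/17*γ23. Note: both R and -R realise this M (trace -33/289); the covering map identifies them, and the γ23-coefficient sign is the tie-breaker.


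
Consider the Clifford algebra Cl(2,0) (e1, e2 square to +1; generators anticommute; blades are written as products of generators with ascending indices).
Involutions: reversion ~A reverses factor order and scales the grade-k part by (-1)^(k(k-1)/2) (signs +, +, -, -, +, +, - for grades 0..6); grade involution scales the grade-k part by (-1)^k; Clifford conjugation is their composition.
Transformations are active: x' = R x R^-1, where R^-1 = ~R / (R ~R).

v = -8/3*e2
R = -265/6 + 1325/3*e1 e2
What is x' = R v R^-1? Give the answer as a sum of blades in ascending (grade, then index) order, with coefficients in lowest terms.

~R = -265/6 - 1325/3*e1 e2, and R ~R = 7092725/36, so R^-1 = ~R / (7092725/36).
R v = -10600/9*e1 + 1060/9*e2
Answer: 160/303*e1 + 264/101*e2


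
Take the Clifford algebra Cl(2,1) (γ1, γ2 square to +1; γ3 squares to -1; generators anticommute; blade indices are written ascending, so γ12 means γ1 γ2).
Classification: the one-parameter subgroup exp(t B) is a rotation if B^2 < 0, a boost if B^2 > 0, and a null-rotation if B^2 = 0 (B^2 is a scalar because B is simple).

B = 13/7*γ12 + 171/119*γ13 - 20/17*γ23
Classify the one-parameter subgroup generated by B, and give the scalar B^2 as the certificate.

B^2 term by term: the squares give (13/7)^2*(γ12)^2 + (171/119)^2*(γ13)^2 + (-20/17)^2*(γ23)^2 = 169/49*(-1) + 29241/14161*(+1) + 400/289*(+1) = 0 (each basis 2-blade squares to minus the product of its generators' squares); cross terms between blades sharing an index anticommute and cancel. So B^2 = 0.
Answer: null-rotation, certificate B^2 = 0. B^2 = 0 is basis-independent, so its sign is the whole story.


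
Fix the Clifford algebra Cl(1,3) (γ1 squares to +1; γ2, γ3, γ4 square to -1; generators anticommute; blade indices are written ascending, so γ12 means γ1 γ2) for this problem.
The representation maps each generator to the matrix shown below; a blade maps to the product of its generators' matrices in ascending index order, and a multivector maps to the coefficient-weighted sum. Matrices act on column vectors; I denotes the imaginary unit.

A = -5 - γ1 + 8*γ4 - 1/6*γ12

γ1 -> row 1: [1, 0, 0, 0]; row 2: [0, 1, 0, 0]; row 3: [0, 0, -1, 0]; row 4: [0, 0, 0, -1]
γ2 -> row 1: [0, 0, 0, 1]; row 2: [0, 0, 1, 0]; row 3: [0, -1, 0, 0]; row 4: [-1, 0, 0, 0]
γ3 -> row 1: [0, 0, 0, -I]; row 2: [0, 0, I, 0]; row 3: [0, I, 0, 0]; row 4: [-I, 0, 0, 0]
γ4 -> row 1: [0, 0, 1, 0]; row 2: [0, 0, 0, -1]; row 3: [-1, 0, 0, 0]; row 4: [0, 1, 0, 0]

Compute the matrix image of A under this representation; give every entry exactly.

Bivector images (products of the table entries): rho(γ12) = rho(γ1)rho(γ2) = row 1: [0, 0, 0, 1]; row 2: [0, 0, 1, 0]; row 3: [0, 1, 0, 0]; row 4: [1, 0, 0, 0].
M = (-5)*1 + (-1)*rho(γ1) + (8)*rho(γ4) + (-1/6)*rho(γ12), summed entrywise (1 is the identity matrix):
Answer: row 1: [-6, 0, 8, -1/6]; row 2: [0, -6, -1/6, -8]; row 3: [-8, -1/6, -4, 0]; row 4: [-1/6, 8, 0, -4]


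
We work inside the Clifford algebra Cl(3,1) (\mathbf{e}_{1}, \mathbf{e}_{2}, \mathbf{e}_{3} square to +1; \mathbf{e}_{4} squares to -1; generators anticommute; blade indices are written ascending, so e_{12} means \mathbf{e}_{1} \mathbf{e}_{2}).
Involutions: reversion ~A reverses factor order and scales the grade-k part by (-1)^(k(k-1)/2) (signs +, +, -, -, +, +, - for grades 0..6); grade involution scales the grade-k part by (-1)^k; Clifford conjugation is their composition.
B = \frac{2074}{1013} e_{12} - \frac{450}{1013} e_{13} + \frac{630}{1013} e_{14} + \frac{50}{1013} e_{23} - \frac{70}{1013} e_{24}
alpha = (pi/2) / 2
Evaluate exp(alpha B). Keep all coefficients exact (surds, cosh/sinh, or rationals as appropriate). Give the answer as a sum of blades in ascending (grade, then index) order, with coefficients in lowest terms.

B^2 term by term: the squares give (\frac{2074}{1013})^2*(e_{12})^2 + (-\frac{450}{1013})^2*(e_{13})^2 + (\frac{630}{1013})^2*(e_{14})^2 + (\frac{50}{1013})^2*(e_{23})^2 + (-\frac{70}{1013})^2*(e_{24})^2 = \frac{4301476}{1026169}*(-1) + \frac{202500}{1026169}*(-1) + \frac{396900}{1026169}*(+1) + \frac{2500}{1026169}*(-1) + \frac{4900}{1026169}*(+1) = -4 (each basis 2-blade squares to minus the product of its generators' squares); cross terms between blades sharing an index anticommute and cancel; the commuting (index-disjoint) pairs give grade-4 terms 2*c*c'*(blade product), which cancel blade by blade — e_{1234}: -\frac{63000}{1026169} + \frac{63000}{1026169} = 0 — confirming B is simple. So B^2 = -4.
B^2 = -4 — since the square is negative, the closed form is circular: l = 2, alpha*l = \frac{\pi}{2}, so exp(alpha B) = cos(\frac{\pi}{2}) + (sin(\frac{\pi}{2})/2)*B = 0 + (\frac{1}{2})*B.
Answer: \frac{1037}{1013} e_{12} - \frac{225}{1013} e_{13} + \frac{315}{1013} e_{14} + \frac{25}{1013} e_{23} - \frac{35}{1013} e_{24}


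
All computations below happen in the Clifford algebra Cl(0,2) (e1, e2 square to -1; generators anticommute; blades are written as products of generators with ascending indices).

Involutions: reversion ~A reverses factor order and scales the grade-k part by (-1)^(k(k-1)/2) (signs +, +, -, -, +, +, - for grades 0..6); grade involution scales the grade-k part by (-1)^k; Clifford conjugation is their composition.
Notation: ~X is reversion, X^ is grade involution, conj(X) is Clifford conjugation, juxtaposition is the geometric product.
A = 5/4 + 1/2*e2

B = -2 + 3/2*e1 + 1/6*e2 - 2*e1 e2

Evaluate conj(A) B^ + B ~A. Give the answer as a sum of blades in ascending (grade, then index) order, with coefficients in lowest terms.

first term: -31/12 - 7/8*e1 + 19/24*e2 - 13/4*e1 e2
second term: -31/12 + 23/8*e1 - 19/24*e2 - 7/4*e1 e2
Answer: -31/6 + 2*e1 - 5*e1 e2


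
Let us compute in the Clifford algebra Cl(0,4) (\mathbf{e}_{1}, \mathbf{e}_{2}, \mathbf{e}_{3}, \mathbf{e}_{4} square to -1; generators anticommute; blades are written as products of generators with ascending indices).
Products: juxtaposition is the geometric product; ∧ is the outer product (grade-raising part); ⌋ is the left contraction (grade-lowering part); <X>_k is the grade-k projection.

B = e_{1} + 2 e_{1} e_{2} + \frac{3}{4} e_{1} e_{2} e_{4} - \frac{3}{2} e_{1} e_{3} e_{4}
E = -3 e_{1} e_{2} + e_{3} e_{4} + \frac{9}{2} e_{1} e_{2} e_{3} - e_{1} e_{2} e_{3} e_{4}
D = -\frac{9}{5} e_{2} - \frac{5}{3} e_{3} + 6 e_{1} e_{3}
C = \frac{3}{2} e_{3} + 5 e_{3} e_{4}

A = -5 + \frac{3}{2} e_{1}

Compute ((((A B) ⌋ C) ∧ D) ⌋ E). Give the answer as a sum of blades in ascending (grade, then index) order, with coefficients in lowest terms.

step 1: -\frac{3}{2} - 5 e_{1} - 3 e_{2} - 10 e_{1} e_{2} - \frac{9}{8} e_{2} e_{4} + \frac{9}{4} e_{3} e_{4} - \frac{15}{4} e_{1} e_{2} e_{4} + \frac{15}{2} e_{1} e_{3} e_{4}
step 2: -\frac{45}{4} - \frac{9}{4} e_{3} - \frac{15}{2} e_{3} e_{4}
step 3: \frac{81}{4} e_{2} + \frac{75}{4} e_{3} - \frac{135}{2} e_{1} e_{3} - \frac{81}{20} e_{2} e_{3} + \frac{27}{2} e_{2} e_{3} e_{4}
step 4: -\frac{1161}{40} e_{1} - \frac{1215}{4} e_{2} - \frac{75}{4} e_{4} - \frac{675}{8} e_{1} e_{2} + \frac{729}{8} e_{1} e_{3} - \frac{81}{20} e_{1} e_{4} + \frac{135}{2} e_{2} e_{4} + \frac{75}{4} e_{1} e_{2} e_{4} - \frac{81}{4} e_{1} e_{3} e_{4}
Answer: -\frac{1161}{40} e_{1} - \frac{1215}{4} e_{2} - \frac{75}{4} e_{4} - \frac{675}{8} e_{1} e_{2} + \frac{729}{8} e_{1} e_{3} - \frac{81}{20} e_{1} e_{4} + \frac{135}{2} e_{2} e_{4} + \frac{75}{4} e_{1} e_{2} e_{4} - \frac{81}{4} e_{1} e_{3} e_{4}


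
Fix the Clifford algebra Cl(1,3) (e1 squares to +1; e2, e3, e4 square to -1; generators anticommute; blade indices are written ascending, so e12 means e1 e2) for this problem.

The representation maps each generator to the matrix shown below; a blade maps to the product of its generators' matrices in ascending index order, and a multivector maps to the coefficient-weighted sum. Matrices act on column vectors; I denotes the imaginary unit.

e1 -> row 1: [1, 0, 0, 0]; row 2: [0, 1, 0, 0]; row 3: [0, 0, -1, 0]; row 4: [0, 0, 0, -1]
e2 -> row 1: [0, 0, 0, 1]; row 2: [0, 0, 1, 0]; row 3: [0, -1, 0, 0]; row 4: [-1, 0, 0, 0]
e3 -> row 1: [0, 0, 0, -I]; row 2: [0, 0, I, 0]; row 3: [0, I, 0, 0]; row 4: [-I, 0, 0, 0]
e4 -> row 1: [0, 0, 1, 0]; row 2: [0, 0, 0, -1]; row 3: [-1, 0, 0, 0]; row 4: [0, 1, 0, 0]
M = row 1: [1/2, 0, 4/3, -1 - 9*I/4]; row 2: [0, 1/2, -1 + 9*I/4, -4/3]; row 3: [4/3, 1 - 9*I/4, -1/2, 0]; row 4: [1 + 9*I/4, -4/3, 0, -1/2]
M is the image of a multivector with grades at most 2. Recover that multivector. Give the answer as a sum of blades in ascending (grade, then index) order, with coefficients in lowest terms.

Method: the blade images are trace-orthogonal — tr(rho(e_A) rho(e_B)^-1) = 4 if A = B and 0 otherwise — and rho(e_A)^-1 = (e_A)^2 * rho(e_A) with (e_A)^2 = +1 or -1, so the coefficient of e_A in the preimage is (e_A)^2 * tr(M rho(e_A))/4.
Nonzero projections over blades of grade <= 2: e1: (e1)^2 = +1, tr(M rho(e1)) = 2, coefficient 1/2; e2: (e2)^2 = -1, tr(M rho(e2)) = 4, coefficient -1; e13: (e13)^2 = +1, tr(M rho(e13)) = 9, coefficient 9/4; e14: (e14)^2 = +1, tr(M rho(e14)) = 16/3, coefficient 4/3. Every other blade of grade <= 2 projects to 0.
Answer: 1/2*e1 - e2 + 9/4*e13 + 4/3*e14


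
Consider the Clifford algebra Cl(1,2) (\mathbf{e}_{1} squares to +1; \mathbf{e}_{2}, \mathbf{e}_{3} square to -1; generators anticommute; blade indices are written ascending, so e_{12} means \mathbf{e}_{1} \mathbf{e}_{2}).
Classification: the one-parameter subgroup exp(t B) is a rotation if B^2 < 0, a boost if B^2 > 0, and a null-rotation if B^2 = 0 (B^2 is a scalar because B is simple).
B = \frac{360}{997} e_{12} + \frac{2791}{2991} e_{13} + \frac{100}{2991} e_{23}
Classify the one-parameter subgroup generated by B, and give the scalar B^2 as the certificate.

B^2 term by term: the squares give (\frac{360}{997})^2*(e_{12})^2 + (\frac{2791}{2991})^2*(e_{13})^2 + (\frac{100}{2991})^2*(e_{23})^2 = \frac{129600}{994009}*(+1) + \frac{7789681}{8946081}*(+1) + \frac{10000}{8946081}*(-1) = 1 (each basis 2-blade squares to minus the product of its generators' squares); cross terms between blades sharing an index anticommute and cancel. So B^2 = 1.
Answer: boost, certificate B^2 = 1. Note: conjugating B changes its blade decomposition but never the scalar B^2 = 1, whose sign settles the classification.


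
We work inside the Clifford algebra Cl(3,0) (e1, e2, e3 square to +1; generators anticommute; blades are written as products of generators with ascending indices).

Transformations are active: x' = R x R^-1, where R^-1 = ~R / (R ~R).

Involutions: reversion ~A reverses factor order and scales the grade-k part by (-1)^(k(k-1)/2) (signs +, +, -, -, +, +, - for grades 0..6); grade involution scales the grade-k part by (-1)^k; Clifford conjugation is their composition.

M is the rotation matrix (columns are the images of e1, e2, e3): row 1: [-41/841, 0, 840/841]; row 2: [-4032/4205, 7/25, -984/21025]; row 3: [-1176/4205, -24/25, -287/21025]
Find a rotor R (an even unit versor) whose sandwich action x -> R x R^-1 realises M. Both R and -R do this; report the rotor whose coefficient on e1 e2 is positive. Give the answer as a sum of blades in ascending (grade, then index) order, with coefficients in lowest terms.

Method: write R = a + b12*e1 e2 + b13*e1 e3 + b23*e2 e3 with a^2 + b12^2 + b13^2 + b23^2 = 1 (so R^-1 = ~R). Expanding the columns R e_j ~R gives tr M = 4a^2 - 1 and, from the antisymmetric part, M21 - M12 = -4a*b12, M13 - M31 = 4a*b13, M32 - M23 = -4a*b23.
Here tr M = 183/841, so a^2 = (1 + tr M)/4 = 256/841 and a = ±16/29. Taking a = 16/29: M21 - M12 = -4032/4205, M13 - M31 = 5376/4205, M32 - M23 = -768/841, giving b12 = 63/145, b13 = 84/145, b23 = 12/29, i.e. R = 16/29 + 63/145*e1 e2 + 84/145*e1 e3 + 12/29*e2 e3.
Its e1 e2 coefficient is already positive.
Answer: 16/29 + 63/145*e1 e2 + 84/145*e1 e3 + 12/29*e2 e3. Note: both R and -R realise this M (trace 183/841); the covering map identifies them, and the e1 e2-coefficient sign is the tie-breaker.


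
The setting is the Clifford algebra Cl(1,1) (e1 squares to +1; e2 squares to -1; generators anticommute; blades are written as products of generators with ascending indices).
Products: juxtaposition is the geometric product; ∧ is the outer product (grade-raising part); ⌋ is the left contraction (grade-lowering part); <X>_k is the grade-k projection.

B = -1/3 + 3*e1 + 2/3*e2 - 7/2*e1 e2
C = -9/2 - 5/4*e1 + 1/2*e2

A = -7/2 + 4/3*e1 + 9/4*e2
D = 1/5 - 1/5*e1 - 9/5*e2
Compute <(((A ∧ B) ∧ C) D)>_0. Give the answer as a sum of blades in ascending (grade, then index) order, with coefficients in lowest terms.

step 1: 7/6 - 197/18*e1 - 37/12*e2 + 115/18*e1 e2
step 2: -21/4 + 1147/24*e1 + 347/24*e2 - 5483/144*e1 e2
step 3: 185/12 - 13903/240*e1 + 3403/720*e2 - 65339/720*e1 e2
step 4: 185/12
Answer: 185/12


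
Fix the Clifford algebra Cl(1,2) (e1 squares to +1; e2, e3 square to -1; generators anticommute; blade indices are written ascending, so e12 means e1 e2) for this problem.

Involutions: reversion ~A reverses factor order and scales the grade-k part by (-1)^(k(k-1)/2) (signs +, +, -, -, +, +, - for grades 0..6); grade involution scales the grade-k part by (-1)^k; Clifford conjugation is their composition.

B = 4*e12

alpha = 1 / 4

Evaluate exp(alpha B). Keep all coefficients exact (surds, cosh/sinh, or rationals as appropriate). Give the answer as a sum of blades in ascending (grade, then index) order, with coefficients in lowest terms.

B^2 = (4)^2*(e12)^2 = 16*(+1) = 16 (a basis 2-blade squares to minus the product of its generators' squares).
B^2 = 16 — B^2 > 0, so the exponential closes hyperbolically: l = 4, alpha*l = 1, so exp(alpha B) = cosh(1) + (sinh(1)/4)*B = cosh(1) + (sinh(1)/4)*B.
Answer: cosh(1) + sinh(1)*e12


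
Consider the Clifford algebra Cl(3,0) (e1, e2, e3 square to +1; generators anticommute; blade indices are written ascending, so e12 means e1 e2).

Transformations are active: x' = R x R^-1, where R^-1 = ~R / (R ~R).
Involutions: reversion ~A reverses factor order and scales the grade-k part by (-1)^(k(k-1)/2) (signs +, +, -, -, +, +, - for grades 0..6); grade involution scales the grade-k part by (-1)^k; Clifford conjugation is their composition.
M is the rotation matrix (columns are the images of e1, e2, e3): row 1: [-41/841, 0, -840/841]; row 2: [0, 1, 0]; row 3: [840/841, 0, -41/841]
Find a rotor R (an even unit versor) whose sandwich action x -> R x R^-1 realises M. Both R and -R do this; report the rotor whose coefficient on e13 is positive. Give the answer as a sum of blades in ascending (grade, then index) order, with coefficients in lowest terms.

Method: write R = a + b12*e12 + b13*e13 + b23*e23 with a^2 + b12^2 + b13^2 + b23^2 = 1 (so R^-1 = ~R). Expanding the columns R e_j ~R gives tr M = 4a^2 - 1 and, from the antisymmetric part, M21 - M12 = -4a*b12, M13 - M31 = 4a*b13, M32 - M23 = -4a*b23.
Here tr M = 759/841, so a^2 = (1 + tr M)/4 = 400/841 and a = ±20/29. Taking a = 20/29: M21 - M12 = 0, M13 - M31 = -1680/841, M32 - M23 = 0, giving b12 = 0, b13 = -21/29, b23 = 0, i.e. R = 20/29 - 21/29*e13.
Its e13 coefficient is negative, so report the other preimage -R.
Answer: -20/29 + 21/29*e13. Recall the cover is two-to-one: with M of trace 759/841, both preimages act alike, and the stated e13 sign chooses the sheet.


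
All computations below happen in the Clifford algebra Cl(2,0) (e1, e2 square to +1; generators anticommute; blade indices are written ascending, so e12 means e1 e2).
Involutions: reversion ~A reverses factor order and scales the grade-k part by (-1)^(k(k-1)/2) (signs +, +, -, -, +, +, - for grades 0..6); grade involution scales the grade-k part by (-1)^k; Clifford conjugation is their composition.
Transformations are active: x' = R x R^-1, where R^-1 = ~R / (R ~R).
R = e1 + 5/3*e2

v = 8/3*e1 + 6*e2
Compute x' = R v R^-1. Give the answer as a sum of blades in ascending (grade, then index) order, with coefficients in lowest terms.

~R = e1 + 5/3*e2, and R ~R = 34/9, so R^-1 = ~R / (34/9).
R v = 38/3 + 14/9*e12
Answer: 206/51*e1 + 88/17*e2


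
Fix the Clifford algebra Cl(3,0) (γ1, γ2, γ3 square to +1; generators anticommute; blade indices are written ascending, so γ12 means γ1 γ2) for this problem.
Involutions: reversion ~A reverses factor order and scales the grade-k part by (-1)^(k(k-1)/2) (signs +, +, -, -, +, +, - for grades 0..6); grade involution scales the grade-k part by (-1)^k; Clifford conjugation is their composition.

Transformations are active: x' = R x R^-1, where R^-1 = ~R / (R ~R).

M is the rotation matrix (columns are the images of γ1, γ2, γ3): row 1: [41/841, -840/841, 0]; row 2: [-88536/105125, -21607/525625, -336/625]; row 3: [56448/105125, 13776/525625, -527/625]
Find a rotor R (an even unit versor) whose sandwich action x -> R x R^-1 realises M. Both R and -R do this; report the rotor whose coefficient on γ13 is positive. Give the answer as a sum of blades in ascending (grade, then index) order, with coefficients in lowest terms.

Method: write R = a + b12*γ12 + b13*γ13 + b23*γ23 with a^2 + b12^2 + b13^2 + b23^2 = 1 (so R^-1 = ~R). Expanding the columns R e_j ~R gives tr M = 4a^2 - 1 and, from the antisymmetric part, M21 - M12 = -4a*b12, M13 - M31 = 4a*b13, M32 - M23 = -4a*b23.
Here tr M = -439189/525625, so a^2 = (1 + tr M)/4 = 21609/525625 and a = ±147/725. Taking a = 147/725: M21 - M12 = 16464/105125, M13 - M31 = -56448/105125, M32 - M23 = 296352/525625, giving b12 = -28/145, b13 = -96/145, b23 = -504/725, i.e. R = 147/725 - 28/145*γ12 - 96/145*γ13 - 504/725*γ23.
Its γ13 coefficient is negative, so report the other preimage -R.
Answer: -147/725 + 28/145*γ12 + 96/145*γ13 + 504/725*γ23. Why the constraint matters: R and -R act identically through the sandwich — M has trace -439189/525625 either way — so only the sign condition on γ13 picks one of the two preimages.


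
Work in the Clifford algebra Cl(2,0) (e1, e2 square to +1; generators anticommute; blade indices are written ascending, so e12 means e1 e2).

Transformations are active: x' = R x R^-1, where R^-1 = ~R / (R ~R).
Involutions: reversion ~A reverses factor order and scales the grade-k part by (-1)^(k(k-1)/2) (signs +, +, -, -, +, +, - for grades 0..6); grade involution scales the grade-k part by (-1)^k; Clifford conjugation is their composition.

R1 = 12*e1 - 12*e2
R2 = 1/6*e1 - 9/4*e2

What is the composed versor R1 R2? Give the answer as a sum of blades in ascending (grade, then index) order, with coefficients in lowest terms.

Distribute over the terms of R1 (each basis-blade product reordered to ascending indices, repeated generators contracted through their squares):
(12*e1) R2 = 2 - 27*e12
(-12*e2) R2 = 27 + 2*e12
Summing the partial products and collecting blades:
Answer: 29 - 25*e12


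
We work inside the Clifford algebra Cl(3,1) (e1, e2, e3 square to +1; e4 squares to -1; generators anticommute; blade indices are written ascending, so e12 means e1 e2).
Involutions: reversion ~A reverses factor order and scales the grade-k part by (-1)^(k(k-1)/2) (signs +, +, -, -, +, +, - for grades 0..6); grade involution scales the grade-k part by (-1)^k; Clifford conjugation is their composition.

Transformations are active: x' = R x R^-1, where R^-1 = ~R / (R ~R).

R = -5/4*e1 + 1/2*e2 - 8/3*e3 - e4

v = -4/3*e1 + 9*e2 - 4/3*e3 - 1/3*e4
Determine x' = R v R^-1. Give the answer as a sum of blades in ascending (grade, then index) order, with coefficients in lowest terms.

~R = -5/4*e1 + 1/2*e2 - 8/3*e3 - e4, and R ~R = 1141/144, so R^-1 = ~R / (1141/144).
R v = 169/18 - 127/12*e12 - 17/9*e13 - 11/12*e14 + 70/3*e23 + 53/6*e24 - 4/9*e34
Answer: -5576/3423*e1 - 8917/1141*e2 - 17068/3423*e3 - 6971/3423*e4


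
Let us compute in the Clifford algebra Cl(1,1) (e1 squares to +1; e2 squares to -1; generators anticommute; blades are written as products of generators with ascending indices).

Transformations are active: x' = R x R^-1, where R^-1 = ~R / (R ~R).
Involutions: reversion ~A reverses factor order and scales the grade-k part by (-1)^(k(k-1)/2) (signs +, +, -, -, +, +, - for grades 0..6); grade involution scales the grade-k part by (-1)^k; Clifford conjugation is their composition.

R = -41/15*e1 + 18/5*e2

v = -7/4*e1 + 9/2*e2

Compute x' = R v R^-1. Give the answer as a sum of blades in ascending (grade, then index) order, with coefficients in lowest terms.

~R = -41/15*e1 + 18/5*e2, and R ~R = -247/45, so R^-1 = ~R / (-247/45).
R v = -137/12 - 6*e1 e2
Answer: -9505/988*e1 + 5175/494*e2


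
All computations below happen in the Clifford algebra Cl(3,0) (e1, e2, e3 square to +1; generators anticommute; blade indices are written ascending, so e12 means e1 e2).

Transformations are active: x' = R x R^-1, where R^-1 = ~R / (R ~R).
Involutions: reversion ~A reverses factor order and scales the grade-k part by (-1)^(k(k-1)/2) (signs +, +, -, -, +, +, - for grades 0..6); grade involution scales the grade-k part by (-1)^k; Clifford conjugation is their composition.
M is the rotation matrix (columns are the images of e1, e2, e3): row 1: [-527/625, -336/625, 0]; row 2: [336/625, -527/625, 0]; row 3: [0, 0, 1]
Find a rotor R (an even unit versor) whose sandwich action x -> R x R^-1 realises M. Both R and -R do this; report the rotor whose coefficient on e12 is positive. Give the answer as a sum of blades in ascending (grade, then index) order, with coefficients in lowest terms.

Method: write R = a + b12*e12 + b13*e13 + b23*e23 with a^2 + b12^2 + b13^2 + b23^2 = 1 (so R^-1 = ~R). Expanding the columns R e_j ~R gives tr M = 4a^2 - 1 and, from the antisymmetric part, M21 - M12 = -4a*b12, M13 - M31 = 4a*b13, M32 - M23 = -4a*b23.
Here tr M = -429/625, so a^2 = (1 + tr M)/4 = 49/625 and a = ±7/25. Taking a = 7/25: M21 - M12 = 672/625, M13 - M31 = 0, M32 - M23 = 0, giving b12 = -24/25, b13 = 0, b23 = 0, i.e. R = 7/25 - 24/25*e12.
Its e12 coefficient is negative, so report the other preimage -R.
Answer: -7/25 + 24/25*e12. Key observation: the double cover Spin(3) -> SO(3) sends R and -R to the same matrix (trace -429/625 here), so the stated sign of the e12 coefficient is what selects one sheet.


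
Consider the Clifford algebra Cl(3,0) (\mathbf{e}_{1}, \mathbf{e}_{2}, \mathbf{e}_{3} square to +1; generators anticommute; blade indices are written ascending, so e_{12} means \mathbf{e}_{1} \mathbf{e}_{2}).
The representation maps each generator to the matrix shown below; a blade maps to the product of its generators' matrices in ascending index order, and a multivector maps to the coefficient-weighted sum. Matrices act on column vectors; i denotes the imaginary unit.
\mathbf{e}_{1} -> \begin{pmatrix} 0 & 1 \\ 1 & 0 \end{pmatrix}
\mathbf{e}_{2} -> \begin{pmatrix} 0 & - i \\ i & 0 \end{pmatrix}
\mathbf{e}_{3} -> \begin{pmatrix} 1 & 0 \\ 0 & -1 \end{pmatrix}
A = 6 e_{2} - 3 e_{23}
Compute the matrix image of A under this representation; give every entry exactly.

Bivector images (products of the table entries): rho(e_{23}) = rho(\mathbf{e}_{2})rho(\mathbf{e}_{3}) = \begin{pmatrix} 0 & i \\ i & 0 \end{pmatrix}.
M = (6)*rho(e_{2}) + (-3)*rho(e_{23}), summed entrywise:
Answer: \begin{pmatrix} 0 & - 9 i \\ 3 i & 0 \end{pmatrix}


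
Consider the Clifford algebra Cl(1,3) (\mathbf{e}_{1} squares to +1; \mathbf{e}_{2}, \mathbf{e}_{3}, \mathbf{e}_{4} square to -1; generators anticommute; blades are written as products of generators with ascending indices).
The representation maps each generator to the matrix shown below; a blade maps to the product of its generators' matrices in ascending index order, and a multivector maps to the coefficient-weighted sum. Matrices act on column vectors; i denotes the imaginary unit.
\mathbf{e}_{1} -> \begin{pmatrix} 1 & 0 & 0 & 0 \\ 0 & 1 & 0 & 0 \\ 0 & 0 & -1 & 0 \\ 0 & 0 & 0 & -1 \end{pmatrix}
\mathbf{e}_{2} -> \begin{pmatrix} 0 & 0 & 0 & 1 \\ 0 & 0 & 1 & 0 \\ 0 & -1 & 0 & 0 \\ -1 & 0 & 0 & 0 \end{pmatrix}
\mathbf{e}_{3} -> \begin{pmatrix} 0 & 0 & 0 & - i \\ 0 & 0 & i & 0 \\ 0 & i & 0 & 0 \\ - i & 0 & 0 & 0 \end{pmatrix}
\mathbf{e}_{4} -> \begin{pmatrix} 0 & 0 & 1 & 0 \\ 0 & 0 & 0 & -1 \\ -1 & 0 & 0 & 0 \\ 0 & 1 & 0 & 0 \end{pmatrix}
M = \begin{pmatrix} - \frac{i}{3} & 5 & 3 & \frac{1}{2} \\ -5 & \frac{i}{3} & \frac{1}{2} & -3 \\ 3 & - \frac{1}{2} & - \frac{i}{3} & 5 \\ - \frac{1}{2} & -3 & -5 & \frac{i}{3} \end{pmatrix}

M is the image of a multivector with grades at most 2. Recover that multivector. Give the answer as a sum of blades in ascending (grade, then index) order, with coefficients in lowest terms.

Method: the blade images are trace-orthogonal — tr(rho(e_A) rho(e_B)^-1) = 4 if A = B and 0 otherwise — and rho(e_A)^-1 = (e_A)^2 * rho(e_A) with (e_A)^2 = +1 or -1, so the coefficient of e_A in the preimage is (e_A)^2 * tr(M rho(e_A))/4.
Nonzero projections over blades of grade <= 2: e_{2}: (e_{2})^2 = -1, tr(M rho(e_{2})) = -2, coefficient \frac{1}{2}; e_{1} e_{4}: (e_{1} e_{4})^2 = +1, tr(M rho(e_{1} e_{4})) = 12, coefficient 3; e_{2} e_{3}: (e_{2} e_{3})^2 = -1, tr(M rho(e_{2} e_{3})) = - \frac{4}{3}, coefficient \frac{1}{3}; e_{2} e_{4}: (e_{2} e_{4})^2 = -1, tr(M rho(e_{2} e_{4})) = -20, coefficient 5. Every other blade of grade <= 2 projects to 0.
Answer: \frac{1}{2} e_{2} + 3 e_{1} e_{4} + \frac{1}{3} e_{2} e_{3} + 5 e_{2} e_{4}


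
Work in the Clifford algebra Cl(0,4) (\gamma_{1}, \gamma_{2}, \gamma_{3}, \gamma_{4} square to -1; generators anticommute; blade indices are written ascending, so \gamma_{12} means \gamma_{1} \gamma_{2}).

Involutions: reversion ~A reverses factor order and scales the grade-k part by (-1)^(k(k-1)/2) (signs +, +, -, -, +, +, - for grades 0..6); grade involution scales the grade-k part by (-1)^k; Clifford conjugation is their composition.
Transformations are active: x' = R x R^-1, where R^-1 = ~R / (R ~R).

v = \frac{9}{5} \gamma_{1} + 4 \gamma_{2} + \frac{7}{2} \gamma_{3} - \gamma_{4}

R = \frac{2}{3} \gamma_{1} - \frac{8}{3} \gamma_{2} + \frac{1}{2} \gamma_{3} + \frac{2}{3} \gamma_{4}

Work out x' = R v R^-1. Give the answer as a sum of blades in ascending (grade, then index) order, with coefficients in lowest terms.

~R = \frac{2}{3} \gamma_{1} - \frac{8}{3} \gamma_{2} + \frac{1}{2} \gamma_{3} + \frac{2}{3} \gamma_{4}, and R ~R = -\frac{33}{4}, so R^-1 = ~R / (-\frac{33}{4}).
R v = \frac{503}{60} + \frac{112}{15} \gamma_{12} + \frac{43}{30} \gamma_{13} - \frac{28}{15} \gamma_{14} - \frac{34}{3} \gamma_{23} - \frac{17}{6} \gamma_{34}
Answer: -\frac{937}{297} \gamma_{1} + \frac{2108}{1485} \gamma_{2} - \frac{4471}{990} \gamma_{3} - \frac{527}{1485} \gamma_{4}


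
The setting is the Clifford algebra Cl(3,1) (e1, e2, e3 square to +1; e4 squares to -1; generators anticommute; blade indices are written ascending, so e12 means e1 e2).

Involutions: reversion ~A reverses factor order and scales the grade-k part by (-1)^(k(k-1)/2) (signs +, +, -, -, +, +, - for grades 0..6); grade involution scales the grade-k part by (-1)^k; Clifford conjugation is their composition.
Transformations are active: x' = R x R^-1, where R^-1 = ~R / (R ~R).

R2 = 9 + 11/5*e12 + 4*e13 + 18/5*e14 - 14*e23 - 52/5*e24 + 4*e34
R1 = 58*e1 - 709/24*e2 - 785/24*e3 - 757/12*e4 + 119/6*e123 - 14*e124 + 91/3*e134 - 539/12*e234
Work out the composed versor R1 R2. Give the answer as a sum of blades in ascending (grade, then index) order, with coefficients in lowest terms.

Distribute over the grade parts of R2 (each basis-blade product reordered to ascending indices, repeated generators contracted through their squares):
R1 <R2>_0 (= 9) = 522*e1 - 2127/8*e2 - 2355/8*e3 - 2271/4*e4 + 357/2*e123 - 126*e124 + 273*e134 - 1617/4*e234
R1 <R2>_2 (= 11/5*e12 + 4*e13 + 18/5*e14 - 14*e23 - 52/5*e24 + 4*e34) = 20533/40*e1 + 16549/60*e2 - 13603/60*e3 - 2005/6*e4 - 26721/40*e123 - 3113/10*e124 + 1197/2*e134 + 18569/30*e234
Summing the partial products and collecting blades:
Answer: 41413/40*e1 + 1193/120*e2 - 62531/120*e3 - 10823/12*e4 - 19581/40*e123 - 4373/10*e124 + 1743/2*e134 + 12883/60*e234
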